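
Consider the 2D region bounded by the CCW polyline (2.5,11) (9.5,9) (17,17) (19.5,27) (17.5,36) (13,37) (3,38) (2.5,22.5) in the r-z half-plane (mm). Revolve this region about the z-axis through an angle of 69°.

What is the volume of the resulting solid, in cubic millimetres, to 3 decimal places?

Volume = 4755.741 mm³

Profile (r,z), 8 vertices: (2.5,11) (9.5,9) (17,17) (19.5,27) (17.5,36) (13,37) (3,38) (2.5,22.5)
edge 0: (2.5,11)→(9.5,9)  cross = 2.5·9 − 9.5·11 = -82.0000; (r_i+r_j)·cross = 12·-82.0000 = -984.0000
edge 1: (9.5,9)→(17,17)  cross = 9.5·17 − 17·9 = 8.5000; (r_i+r_j)·cross = 26.5·8.5000 = 225.2500
edge 2: (17,17)→(19.5,27)  cross = 17·27 − 19.5·17 = 127.5000; (r_i+r_j)·cross = 36.5·127.5000 = 4653.7500
edge 3: (19.5,27)→(17.5,36)  cross = 19.5·36 − 17.5·27 = 229.5000; (r_i+r_j)·cross = 37·229.5000 = 8491.5000
edge 4: (17.5,36)→(13,37)  cross = 17.5·37 − 13·36 = 179.5000; (r_i+r_j)·cross = 30.5·179.5000 = 5474.7500
edge 5: (13,37)→(3,38)  cross = 13·38 − 3·37 = 383.0000; (r_i+r_j)·cross = 16·383.0000 = 6128.0000
edge 6: (3,38)→(2.5,22.5)  cross = 3·22.5 − 2.5·38 = -27.5000; (r_i+r_j)·cross = 5.5·-27.5000 = -151.2500
edge 7: (2.5,22.5)→(2.5,11)  cross = 2.5·11 − 2.5·22.5 = -28.7500; (r_i+r_j)·cross = 5·-28.7500 = -143.7500
Σcross = 789.7500 → A = |Σcross|/2 = 394.8750 mm²
Σ(r_i+r_j)·cross = 23694.2500 → first moment M = |Σ|/6 = 3949.0417
R_c = M/A = 3949.0417/394.8750 = 10.0007 mm
θ = 69° = 1.204277 rad
V = θ·R_c·A = 1.204277·10.0007·394.8750 = 4755.741 mm³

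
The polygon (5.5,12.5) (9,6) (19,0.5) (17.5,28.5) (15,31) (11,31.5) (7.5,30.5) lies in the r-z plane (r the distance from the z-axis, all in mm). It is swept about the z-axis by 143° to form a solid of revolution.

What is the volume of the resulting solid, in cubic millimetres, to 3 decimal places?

Volume = 9674.322 mm³

Profile (r,z), 7 vertices: (5.5,12.5) (9,6) (19,0.5) (17.5,28.5) (15,31) (11,31.5) (7.5,30.5)
edge 0: (5.5,12.5)→(9,6)  cross = 5.5·6 − 9·12.5 = -79.5000; (r_i+r_j)·cross = 14.5·-79.5000 = -1152.7500
edge 1: (9,6)→(19,0.5)  cross = 9·0.5 − 19·6 = -109.5000; (r_i+r_j)·cross = 28·-109.5000 = -3066.0000
edge 2: (19,0.5)→(17.5,28.5)  cross = 19·28.5 − 17.5·0.5 = 532.7500; (r_i+r_j)·cross = 36.5·532.7500 = 19445.3750
edge 3: (17.5,28.5)→(15,31)  cross = 17.5·31 − 15·28.5 = 115.0000; (r_i+r_j)·cross = 32.5·115.0000 = 3737.5000
edge 4: (15,31)→(11,31.5)  cross = 15·31.5 − 11·31 = 131.5000; (r_i+r_j)·cross = 26·131.5000 = 3419.0000
edge 5: (11,31.5)→(7.5,30.5)  cross = 11·30.5 − 7.5·31.5 = 99.2500; (r_i+r_j)·cross = 18.5·99.2500 = 1836.1250
edge 6: (7.5,30.5)→(5.5,12.5)  cross = 7.5·12.5 − 5.5·30.5 = -74.0000; (r_i+r_j)·cross = 13·-74.0000 = -962.0000
Σcross = 615.5000 → A = |Σcross|/2 = 307.7500 mm²
Σ(r_i+r_j)·cross = 23257.2500 → first moment M = |Σ|/6 = 3876.2083
R_c = M/A = 3876.2083/307.7500 = 12.5953 mm
θ = 143° = 2.495821 rad
V = θ·R_c·A = 2.495821·12.5953·307.7500 = 9674.322 mm³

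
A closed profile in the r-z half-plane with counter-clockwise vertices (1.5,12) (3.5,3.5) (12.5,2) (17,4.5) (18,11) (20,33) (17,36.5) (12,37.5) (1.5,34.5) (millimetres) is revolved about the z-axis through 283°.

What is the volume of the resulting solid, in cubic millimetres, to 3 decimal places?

Volume = 28461.376 mm³

Profile (r,z), 9 vertices: (1.5,12) (3.5,3.5) (12.5,2) (17,4.5) (18,11) (20,33) (17,36.5) (12,37.5) (1.5,34.5)
edge 0: (1.5,12)→(3.5,3.5)  cross = 1.5·3.5 − 3.5·12 = -36.7500; (r_i+r_j)·cross = 5·-36.7500 = -183.7500
edge 1: (3.5,3.5)→(12.5,2)  cross = 3.5·2 − 12.5·3.5 = -36.7500; (r_i+r_j)·cross = 16·-36.7500 = -588.0000
edge 2: (12.5,2)→(17,4.5)  cross = 12.5·4.5 − 17·2 = 22.2500; (r_i+r_j)·cross = 29.5·22.2500 = 656.3750
edge 3: (17,4.5)→(18,11)  cross = 17·11 − 18·4.5 = 106.0000; (r_i+r_j)·cross = 35·106.0000 = 3710.0000
edge 4: (18,11)→(20,33)  cross = 18·33 − 20·11 = 374.0000; (r_i+r_j)·cross = 38·374.0000 = 14212.0000
edge 5: (20,33)→(17,36.5)  cross = 20·36.5 − 17·33 = 169.0000; (r_i+r_j)·cross = 37·169.0000 = 6253.0000
edge 6: (17,36.5)→(12,37.5)  cross = 17·37.5 − 12·36.5 = 199.5000; (r_i+r_j)·cross = 29·199.5000 = 5785.5000
edge 7: (12,37.5)→(1.5,34.5)  cross = 12·34.5 − 1.5·37.5 = 357.7500; (r_i+r_j)·cross = 13.5·357.7500 = 4829.6250
edge 8: (1.5,34.5)→(1.5,12)  cross = 1.5·12 − 1.5·34.5 = -33.7500; (r_i+r_j)·cross = 3·-33.7500 = -101.2500
Σcross = 1121.2500 → A = |Σcross|/2 = 560.6250 mm²
Σ(r_i+r_j)·cross = 34573.5000 → first moment M = |Σ|/6 = 5762.2500
R_c = M/A = 5762.2500/560.6250 = 10.2783 mm
θ = 283° = 4.939282 rad
V = θ·R_c·A = 4.939282·10.2783·560.6250 = 28461.376 mm³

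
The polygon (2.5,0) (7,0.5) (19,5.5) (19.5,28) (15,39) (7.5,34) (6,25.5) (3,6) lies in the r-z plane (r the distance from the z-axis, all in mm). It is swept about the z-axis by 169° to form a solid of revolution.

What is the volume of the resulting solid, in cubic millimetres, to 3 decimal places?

Profile (r,z), 8 vertices: (2.5,0) (7,0.5) (19,5.5) (19.5,28) (15,39) (7.5,34) (6,25.5) (3,6)
edge 0: (2.5,0)→(7,0.5)  cross = 2.5·0.5 − 7·0 = 1.2500; (r_i+r_j)·cross = 9.5·1.2500 = 11.8750
edge 1: (7,0.5)→(19,5.5)  cross = 7·5.5 − 19·0.5 = 29.0000; (r_i+r_j)·cross = 26·29.0000 = 754.0000
edge 2: (19,5.5)→(19.5,28)  cross = 19·28 − 19.5·5.5 = 424.7500; (r_i+r_j)·cross = 38.5·424.7500 = 16352.8750
edge 3: (19.5,28)→(15,39)  cross = 19.5·39 − 15·28 = 340.5000; (r_i+r_j)·cross = 34.5·340.5000 = 11747.2500
edge 4: (15,39)→(7.5,34)  cross = 15·34 − 7.5·39 = 217.5000; (r_i+r_j)·cross = 22.5·217.5000 = 4893.7500
edge 5: (7.5,34)→(6,25.5)  cross = 7.5·25.5 − 6·34 = -12.7500; (r_i+r_j)·cross = 13.5·-12.7500 = -172.1250
edge 6: (6,25.5)→(3,6)  cross = 6·6 − 3·25.5 = -40.5000; (r_i+r_j)·cross = 9·-40.5000 = -364.5000
edge 7: (3,6)→(2.5,0)  cross = 3·0 − 2.5·6 = -15.0000; (r_i+r_j)·cross = 5.5·-15.0000 = -82.5000
Σcross = 944.7500 → A = |Σcross|/2 = 472.3750 mm²
Σ(r_i+r_j)·cross = 33140.6250 → first moment M = |Σ|/6 = 5523.4375
R_c = M/A = 5523.4375/472.3750 = 11.6929 mm
θ = 169° = 2.949606 rad
V = θ·R_c·A = 2.949606·11.6929·472.3750 = 16291.967 mm³

Volume = 16291.967 mm³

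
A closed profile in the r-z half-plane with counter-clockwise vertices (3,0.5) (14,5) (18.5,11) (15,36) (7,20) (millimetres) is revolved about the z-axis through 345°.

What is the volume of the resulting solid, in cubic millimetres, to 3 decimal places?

Volume = 19478.431 mm³

Profile (r,z), 5 vertices: (3,0.5) (14,5) (18.5,11) (15,36) (7,20)
edge 0: (3,0.5)→(14,5)  cross = 3·5 − 14·0.5 = 8.0000; (r_i+r_j)·cross = 17·8.0000 = 136.0000
edge 1: (14,5)→(18.5,11)  cross = 14·11 − 18.5·5 = 61.5000; (r_i+r_j)·cross = 32.5·61.5000 = 1998.7500
edge 2: (18.5,11)→(15,36)  cross = 18.5·36 − 15·11 = 501.0000; (r_i+r_j)·cross = 33.5·501.0000 = 16783.5000
edge 3: (15,36)→(7,20)  cross = 15·20 − 7·36 = 48.0000; (r_i+r_j)·cross = 22·48.0000 = 1056.0000
edge 4: (7,20)→(3,0.5)  cross = 7·0.5 − 3·20 = -56.5000; (r_i+r_j)·cross = 10·-56.5000 = -565.0000
Σcross = 562.0000 → A = |Σcross|/2 = 281.0000 mm²
Σ(r_i+r_j)·cross = 19409.2500 → first moment M = |Σ|/6 = 3234.8750
R_c = M/A = 3234.8750/281.0000 = 11.5120 mm
θ = 345° = 6.021386 rad
V = θ·R_c·A = 6.021386·11.5120·281.0000 = 19478.431 mm³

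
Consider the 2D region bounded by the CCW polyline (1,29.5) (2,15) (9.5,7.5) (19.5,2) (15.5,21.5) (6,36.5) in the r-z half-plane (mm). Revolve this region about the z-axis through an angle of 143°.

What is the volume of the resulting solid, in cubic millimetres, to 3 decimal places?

Profile (r,z), 6 vertices: (1,29.5) (2,15) (9.5,7.5) (19.5,2) (15.5,21.5) (6,36.5)
edge 0: (1,29.5)→(2,15)  cross = 1·15 − 2·29.5 = -44.0000; (r_i+r_j)·cross = 3·-44.0000 = -132.0000
edge 1: (2,15)→(9.5,7.5)  cross = 2·7.5 − 9.5·15 = -127.5000; (r_i+r_j)·cross = 11.5·-127.5000 = -1466.2500
edge 2: (9.5,7.5)→(19.5,2)  cross = 9.5·2 − 19.5·7.5 = -127.2500; (r_i+r_j)·cross = 29·-127.2500 = -3690.2500
edge 3: (19.5,2)→(15.5,21.5)  cross = 19.5·21.5 − 15.5·2 = 388.2500; (r_i+r_j)·cross = 35·388.2500 = 13588.7500
edge 4: (15.5,21.5)→(6,36.5)  cross = 15.5·36.5 − 6·21.5 = 436.7500; (r_i+r_j)·cross = 21.5·436.7500 = 9390.1250
edge 5: (6,36.5)→(1,29.5)  cross = 6·29.5 − 1·36.5 = 140.5000; (r_i+r_j)·cross = 7·140.5000 = 983.5000
Σcross = 666.7500 → A = |Σcross|/2 = 333.3750 mm²
Σ(r_i+r_j)·cross = 18673.8750 → first moment M = |Σ|/6 = 3112.3125
R_c = M/A = 3112.3125/333.3750 = 9.3358 mm
θ = 143° = 2.495821 rad
V = θ·R_c·A = 2.495821·9.3358·333.3750 = 7767.774 mm³

Volume = 7767.774 mm³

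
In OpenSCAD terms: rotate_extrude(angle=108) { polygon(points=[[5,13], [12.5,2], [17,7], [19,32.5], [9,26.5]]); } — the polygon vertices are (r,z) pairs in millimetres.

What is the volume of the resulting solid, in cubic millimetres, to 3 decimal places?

Volume = 6189.723 mm³

Profile (r,z), 5 vertices: (5,13) (12.5,2) (17,7) (19,32.5) (9,26.5)
edge 0: (5,13)→(12.5,2)  cross = 5·2 − 12.5·13 = -152.5000; (r_i+r_j)·cross = 17.5·-152.5000 = -2668.7500
edge 1: (12.5,2)→(17,7)  cross = 12.5·7 − 17·2 = 53.5000; (r_i+r_j)·cross = 29.5·53.5000 = 1578.2500
edge 2: (17,7)→(19,32.5)  cross = 17·32.5 − 19·7 = 419.5000; (r_i+r_j)·cross = 36·419.5000 = 15102.0000
edge 3: (19,32.5)→(9,26.5)  cross = 19·26.5 − 9·32.5 = 211.0000; (r_i+r_j)·cross = 28·211.0000 = 5908.0000
edge 4: (9,26.5)→(5,13)  cross = 9·13 − 5·26.5 = -15.5000; (r_i+r_j)·cross = 14·-15.5000 = -217.0000
Σcross = 516.0000 → A = |Σcross|/2 = 258.0000 mm²
Σ(r_i+r_j)·cross = 19702.5000 → first moment M = |Σ|/6 = 3283.7500
R_c = M/A = 3283.7500/258.0000 = 12.7277 mm
θ = 108° = 1.884956 rad
V = θ·R_c·A = 1.884956·12.7277·258.0000 = 6189.723 mm³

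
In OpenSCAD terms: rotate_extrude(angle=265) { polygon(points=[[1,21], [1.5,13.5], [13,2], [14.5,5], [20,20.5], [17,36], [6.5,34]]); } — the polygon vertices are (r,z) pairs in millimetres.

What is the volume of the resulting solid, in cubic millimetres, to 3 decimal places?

Volume = 21466.061 mm³

Profile (r,z), 7 vertices: (1,21) (1.5,13.5) (13,2) (14.5,5) (20,20.5) (17,36) (6.5,34)
edge 0: (1,21)→(1.5,13.5)  cross = 1·13.5 − 1.5·21 = -18.0000; (r_i+r_j)·cross = 2.5·-18.0000 = -45.0000
edge 1: (1.5,13.5)→(13,2)  cross = 1.5·2 − 13·13.5 = -172.5000; (r_i+r_j)·cross = 14.5·-172.5000 = -2501.2500
edge 2: (13,2)→(14.5,5)  cross = 13·5 − 14.5·2 = 36.0000; (r_i+r_j)·cross = 27.5·36.0000 = 990.0000
edge 3: (14.5,5)→(20,20.5)  cross = 14.5·20.5 − 20·5 = 197.2500; (r_i+r_j)·cross = 34.5·197.2500 = 6805.1250
edge 4: (20,20.5)→(17,36)  cross = 20·36 − 17·20.5 = 371.5000; (r_i+r_j)·cross = 37·371.5000 = 13745.5000
edge 5: (17,36)→(6.5,34)  cross = 17·34 − 6.5·36 = 344.0000; (r_i+r_j)·cross = 23.5·344.0000 = 8084.0000
edge 6: (6.5,34)→(1,21)  cross = 6.5·21 − 1·34 = 102.5000; (r_i+r_j)·cross = 7.5·102.5000 = 768.7500
Σcross = 860.7500 → A = |Σcross|/2 = 430.3750 mm²
Σ(r_i+r_j)·cross = 27847.1250 → first moment M = |Σ|/6 = 4641.1875
R_c = M/A = 4641.1875/430.3750 = 10.7841 mm
θ = 265° = 4.625123 rad
V = θ·R_c·A = 4.625123·10.7841·430.3750 = 21466.061 mm³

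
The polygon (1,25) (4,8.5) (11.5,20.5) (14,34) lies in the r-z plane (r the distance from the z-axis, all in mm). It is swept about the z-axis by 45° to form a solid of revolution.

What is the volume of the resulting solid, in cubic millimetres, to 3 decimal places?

Volume = 875.768 mm³

Profile (r,z), 4 vertices: (1,25) (4,8.5) (11.5,20.5) (14,34)
edge 0: (1,25)→(4,8.5)  cross = 1·8.5 − 4·25 = -91.5000; (r_i+r_j)·cross = 5·-91.5000 = -457.5000
edge 1: (4,8.5)→(11.5,20.5)  cross = 4·20.5 − 11.5·8.5 = -15.7500; (r_i+r_j)·cross = 15.5·-15.7500 = -244.1250
edge 2: (11.5,20.5)→(14,34)  cross = 11.5·34 − 14·20.5 = 104.0000; (r_i+r_j)·cross = 25.5·104.0000 = 2652.0000
edge 3: (14,34)→(1,25)  cross = 14·25 − 1·34 = 316.0000; (r_i+r_j)·cross = 15·316.0000 = 4740.0000
Σcross = 312.7500 → A = |Σcross|/2 = 156.3750 mm²
Σ(r_i+r_j)·cross = 6690.3750 → first moment M = |Σ|/6 = 1115.0625
R_c = M/A = 1115.0625/156.3750 = 7.1307 mm
θ = 45° = 0.785398 rad
V = θ·R_c·A = 0.785398·7.1307·156.3750 = 875.768 mm³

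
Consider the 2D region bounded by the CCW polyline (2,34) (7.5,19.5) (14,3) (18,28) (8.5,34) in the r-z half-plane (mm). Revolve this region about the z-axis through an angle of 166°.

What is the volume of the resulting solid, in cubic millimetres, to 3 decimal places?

Volume = 7537.549 mm³

Profile (r,z), 5 vertices: (2,34) (7.5,19.5) (14,3) (18,28) (8.5,34)
edge 0: (2,34)→(7.5,19.5)  cross = 2·19.5 − 7.5·34 = -216.0000; (r_i+r_j)·cross = 9.5·-216.0000 = -2052.0000
edge 1: (7.5,19.5)→(14,3)  cross = 7.5·3 − 14·19.5 = -250.5000; (r_i+r_j)·cross = 21.5·-250.5000 = -5385.7500
edge 2: (14,3)→(18,28)  cross = 14·28 − 18·3 = 338.0000; (r_i+r_j)·cross = 32·338.0000 = 10816.0000
edge 3: (18,28)→(8.5,34)  cross = 18·34 − 8.5·28 = 374.0000; (r_i+r_j)·cross = 26.5·374.0000 = 9911.0000
edge 4: (8.5,34)→(2,34)  cross = 8.5·34 − 2·34 = 221.0000; (r_i+r_j)·cross = 10.5·221.0000 = 2320.5000
Σcross = 466.5000 → A = |Σcross|/2 = 233.2500 mm²
Σ(r_i+r_j)·cross = 15609.7500 → first moment M = |Σ|/6 = 2601.6250
R_c = M/A = 2601.6250/233.2500 = 11.1538 mm
θ = 166° = 2.897247 rad
V = θ·R_c·A = 2.897247·11.1538·233.2500 = 7537.549 mm³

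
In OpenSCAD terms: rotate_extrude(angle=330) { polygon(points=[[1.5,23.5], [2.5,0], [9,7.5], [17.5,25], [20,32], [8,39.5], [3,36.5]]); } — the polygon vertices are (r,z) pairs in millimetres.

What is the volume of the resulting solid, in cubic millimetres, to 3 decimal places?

Profile (r,z), 7 vertices: (1.5,23.5) (2.5,0) (9,7.5) (17.5,25) (20,32) (8,39.5) (3,36.5)
edge 0: (1.5,23.5)→(2.5,0)  cross = 1.5·0 − 2.5·23.5 = -58.7500; (r_i+r_j)·cross = 4·-58.7500 = -235.0000
edge 1: (2.5,0)→(9,7.5)  cross = 2.5·7.5 − 9·0 = 18.7500; (r_i+r_j)·cross = 11.5·18.7500 = 215.6250
edge 2: (9,7.5)→(17.5,25)  cross = 9·25 − 17.5·7.5 = 93.7500; (r_i+r_j)·cross = 26.5·93.7500 = 2484.3750
edge 3: (17.5,25)→(20,32)  cross = 17.5·32 − 20·25 = 60.0000; (r_i+r_j)·cross = 37.5·60.0000 = 2250.0000
edge 4: (20,32)→(8,39.5)  cross = 20·39.5 − 8·32 = 534.0000; (r_i+r_j)·cross = 28·534.0000 = 14952.0000
edge 5: (8,39.5)→(3,36.5)  cross = 8·36.5 − 3·39.5 = 173.5000; (r_i+r_j)·cross = 11·173.5000 = 1908.5000
edge 6: (3,36.5)→(1.5,23.5)  cross = 3·23.5 − 1.5·36.5 = 15.7500; (r_i+r_j)·cross = 4.5·15.7500 = 70.8750
Σcross = 837.0000 → A = |Σcross|/2 = 418.5000 mm²
Σ(r_i+r_j)·cross = 21646.3750 → first moment M = |Σ|/6 = 3607.7292
R_c = M/A = 3607.7292/418.5000 = 8.6206 mm
θ = 330° = 5.759587 rad
V = θ·R_c·A = 5.759587·8.6206·418.5000 = 20779.028 mm³

Volume = 20779.028 mm³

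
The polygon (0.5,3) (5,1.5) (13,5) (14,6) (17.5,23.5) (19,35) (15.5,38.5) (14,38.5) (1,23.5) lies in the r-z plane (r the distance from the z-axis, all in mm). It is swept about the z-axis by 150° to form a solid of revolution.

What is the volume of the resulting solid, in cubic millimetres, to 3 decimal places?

Profile (r,z), 9 vertices: (0.5,3) (5,1.5) (13,5) (14,6) (17.5,23.5) (19,35) (15.5,38.5) (14,38.5) (1,23.5)
edge 0: (0.5,3)→(5,1.5)  cross = 0.5·1.5 − 5·3 = -14.2500; (r_i+r_j)·cross = 5.5·-14.2500 = -78.3750
edge 1: (5,1.5)→(13,5)  cross = 5·5 − 13·1.5 = 5.5000; (r_i+r_j)·cross = 18·5.5000 = 99.0000
edge 2: (13,5)→(14,6)  cross = 13·6 − 14·5 = 8.0000; (r_i+r_j)·cross = 27·8.0000 = 216.0000
edge 3: (14,6)→(17.5,23.5)  cross = 14·23.5 − 17.5·6 = 224.0000; (r_i+r_j)·cross = 31.5·224.0000 = 7056.0000
edge 4: (17.5,23.5)→(19,35)  cross = 17.5·35 − 19·23.5 = 166.0000; (r_i+r_j)·cross = 36.5·166.0000 = 6059.0000
edge 5: (19,35)→(15.5,38.5)  cross = 19·38.5 − 15.5·35 = 189.0000; (r_i+r_j)·cross = 34.5·189.0000 = 6520.5000
edge 6: (15.5,38.5)→(14,38.5)  cross = 15.5·38.5 − 14·38.5 = 57.7500; (r_i+r_j)·cross = 29.5·57.7500 = 1703.6250
edge 7: (14,38.5)→(1,23.5)  cross = 14·23.5 − 1·38.5 = 290.5000; (r_i+r_j)·cross = 15·290.5000 = 4357.5000
edge 8: (1,23.5)→(0.5,3)  cross = 1·3 − 0.5·23.5 = -8.7500; (r_i+r_j)·cross = 1.5·-8.7500 = -13.1250
Σcross = 917.7500 → A = |Σcross|/2 = 458.8750 mm²
Σ(r_i+r_j)·cross = 25920.1250 → first moment M = |Σ|/6 = 4320.0208
R_c = M/A = 4320.0208/458.8750 = 9.4144 mm
θ = 150° = 2.617994 rad
V = θ·R_c·A = 2.617994·9.4144·458.8750 = 11309.788 mm³

Volume = 11309.788 mm³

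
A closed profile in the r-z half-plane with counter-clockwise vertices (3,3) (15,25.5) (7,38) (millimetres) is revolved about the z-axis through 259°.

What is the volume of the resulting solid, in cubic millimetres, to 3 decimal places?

Profile (r,z), 3 vertices: (3,3) (15,25.5) (7,38)
edge 0: (3,3)→(15,25.5)  cross = 3·25.5 − 15·3 = 31.5000; (r_i+r_j)·cross = 18·31.5000 = 567.0000
edge 1: (15,25.5)→(7,38)  cross = 15·38 − 7·25.5 = 391.5000; (r_i+r_j)·cross = 22·391.5000 = 8613.0000
edge 2: (7,38)→(3,3)  cross = 7·3 − 3·38 = -93.0000; (r_i+r_j)·cross = 10·-93.0000 = -930.0000
Σcross = 330.0000 → A = |Σcross|/2 = 165.0000 mm²
Σ(r_i+r_j)·cross = 8250.0000 → first moment M = |Σ|/6 = 1375.0000
R_c = M/A = 1375.0000/165.0000 = 8.3333 mm
θ = 259° = 4.520403 rad
V = θ·R_c·A = 4.520403·8.3333·165.0000 = 6215.554 mm³

Volume = 6215.554 mm³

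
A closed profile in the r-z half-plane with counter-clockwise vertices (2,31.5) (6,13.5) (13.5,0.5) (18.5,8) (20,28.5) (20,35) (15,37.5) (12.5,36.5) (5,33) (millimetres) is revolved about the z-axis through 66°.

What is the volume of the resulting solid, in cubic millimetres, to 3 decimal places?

Profile (r,z), 9 vertices: (2,31.5) (6,13.5) (13.5,0.5) (18.5,8) (20,28.5) (20,35) (15,37.5) (12.5,36.5) (5,33)
edge 0: (2,31.5)→(6,13.5)  cross = 2·13.5 − 6·31.5 = -162.0000; (r_i+r_j)·cross = 8·-162.0000 = -1296.0000
edge 1: (6,13.5)→(13.5,0.5)  cross = 6·0.5 − 13.5·13.5 = -179.2500; (r_i+r_j)·cross = 19.5·-179.2500 = -3495.3750
edge 2: (13.5,0.5)→(18.5,8)  cross = 13.5·8 − 18.5·0.5 = 98.7500; (r_i+r_j)·cross = 32·98.7500 = 3160.0000
edge 3: (18.5,8)→(20,28.5)  cross = 18.5·28.5 − 20·8 = 367.2500; (r_i+r_j)·cross = 38.5·367.2500 = 14139.1250
edge 4: (20,28.5)→(20,35)  cross = 20·35 − 20·28.5 = 130.0000; (r_i+r_j)·cross = 40·130.0000 = 5200.0000
edge 5: (20,35)→(15,37.5)  cross = 20·37.5 − 15·35 = 225.0000; (r_i+r_j)·cross = 35·225.0000 = 7875.0000
edge 6: (15,37.5)→(12.5,36.5)  cross = 15·36.5 − 12.5·37.5 = 78.7500; (r_i+r_j)·cross = 27.5·78.7500 = 2165.6250
edge 7: (12.5,36.5)→(5,33)  cross = 12.5·33 − 5·36.5 = 230.0000; (r_i+r_j)·cross = 17.5·230.0000 = 4025.0000
edge 8: (5,33)→(2,31.5)  cross = 5·31.5 − 2·33 = 91.5000; (r_i+r_j)·cross = 7·91.5000 = 640.5000
Σcross = 880.0000 → A = |Σcross|/2 = 440.0000 mm²
Σ(r_i+r_j)·cross = 32413.8750 → first moment M = |Σ|/6 = 5402.3125
R_c = M/A = 5402.3125/440.0000 = 12.2780 mm
θ = 66° = 1.151917 rad
V = θ·R_c·A = 1.151917·12.2780·440.0000 = 6223.017 mm³

Volume = 6223.017 mm³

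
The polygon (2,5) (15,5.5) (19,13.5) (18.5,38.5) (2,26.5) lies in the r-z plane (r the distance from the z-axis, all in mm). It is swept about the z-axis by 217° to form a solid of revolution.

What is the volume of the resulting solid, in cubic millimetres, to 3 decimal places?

Volume = 18058.943 mm³

Profile (r,z), 5 vertices: (2,5) (15,5.5) (19,13.5) (18.5,38.5) (2,26.5)
edge 0: (2,5)→(15,5.5)  cross = 2·5.5 − 15·5 = -64.0000; (r_i+r_j)·cross = 17·-64.0000 = -1088.0000
edge 1: (15,5.5)→(19,13.5)  cross = 15·13.5 − 19·5.5 = 98.0000; (r_i+r_j)·cross = 34·98.0000 = 3332.0000
edge 2: (19,13.5)→(18.5,38.5)  cross = 19·38.5 − 18.5·13.5 = 481.7500; (r_i+r_j)·cross = 37.5·481.7500 = 18065.6250
edge 3: (18.5,38.5)→(2,26.5)  cross = 18.5·26.5 − 2·38.5 = 413.2500; (r_i+r_j)·cross = 20.5·413.2500 = 8471.6250
edge 4: (2,26.5)→(2,5)  cross = 2·5 − 2·26.5 = -43.0000; (r_i+r_j)·cross = 4·-43.0000 = -172.0000
Σcross = 886.0000 → A = |Σcross|/2 = 443.0000 mm²
Σ(r_i+r_j)·cross = 28609.2500 → first moment M = |Σ|/6 = 4768.2083
R_c = M/A = 4768.2083/443.0000 = 10.7634 mm
θ = 217° = 3.787364 rad
V = θ·R_c·A = 3.787364·10.7634·443.0000 = 18058.943 mm³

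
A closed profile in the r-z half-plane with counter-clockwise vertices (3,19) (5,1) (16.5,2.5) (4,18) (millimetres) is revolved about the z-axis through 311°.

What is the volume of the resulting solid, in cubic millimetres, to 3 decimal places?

Profile (r,z), 4 vertices: (3,19) (5,1) (16.5,2.5) (4,18)
edge 0: (3,19)→(5,1)  cross = 3·1 − 5·19 = -92.0000; (r_i+r_j)·cross = 8·-92.0000 = -736.0000
edge 1: (5,1)→(16.5,2.5)  cross = 5·2.5 − 16.5·1 = -4.0000; (r_i+r_j)·cross = 21.5·-4.0000 = -86.0000
edge 2: (16.5,2.5)→(4,18)  cross = 16.5·18 − 4·2.5 = 287.0000; (r_i+r_j)·cross = 20.5·287.0000 = 5883.5000
edge 3: (4,18)→(3,19)  cross = 4·19 − 3·18 = 22.0000; (r_i+r_j)·cross = 7·22.0000 = 154.0000
Σcross = 213.0000 → A = |Σcross|/2 = 106.5000 mm²
Σ(r_i+r_j)·cross = 5215.5000 → first moment M = |Σ|/6 = 869.2500
R_c = M/A = 869.2500/106.5000 = 8.1620 mm
θ = 311° = 5.427974 rad
V = θ·R_c·A = 5.427974·8.1620·106.5000 = 4718.266 mm³

Volume = 4718.266 mm³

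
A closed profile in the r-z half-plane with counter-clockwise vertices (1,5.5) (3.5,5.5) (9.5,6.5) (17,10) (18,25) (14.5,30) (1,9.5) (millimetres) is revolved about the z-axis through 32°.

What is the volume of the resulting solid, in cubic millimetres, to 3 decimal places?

Profile (r,z), 7 vertices: (1,5.5) (3.5,5.5) (9.5,6.5) (17,10) (18,25) (14.5,30) (1,9.5)
edge 0: (1,5.5)→(3.5,5.5)  cross = 1·5.5 − 3.5·5.5 = -13.7500; (r_i+r_j)·cross = 4.5·-13.7500 = -61.8750
edge 1: (3.5,5.5)→(9.5,6.5)  cross = 3.5·6.5 − 9.5·5.5 = -29.5000; (r_i+r_j)·cross = 13·-29.5000 = -383.5000
edge 2: (9.5,6.5)→(17,10)  cross = 9.5·10 − 17·6.5 = -15.5000; (r_i+r_j)·cross = 26.5·-15.5000 = -410.7500
edge 3: (17,10)→(18,25)  cross = 17·25 − 18·10 = 245.0000; (r_i+r_j)·cross = 35·245.0000 = 8575.0000
edge 4: (18,25)→(14.5,30)  cross = 18·30 − 14.5·25 = 177.5000; (r_i+r_j)·cross = 32.5·177.5000 = 5768.7500
edge 5: (14.5,30)→(1,9.5)  cross = 14.5·9.5 − 1·30 = 107.7500; (r_i+r_j)·cross = 15.5·107.7500 = 1670.1250
edge 6: (1,9.5)→(1,5.5)  cross = 1·5.5 − 1·9.5 = -4.0000; (r_i+r_j)·cross = 2·-4.0000 = -8.0000
Σcross = 467.5000 → A = |Σcross|/2 = 233.7500 mm²
Σ(r_i+r_j)·cross = 15149.7500 → first moment M = |Σ|/6 = 2524.9583
R_c = M/A = 2524.9583/233.7500 = 10.8020 mm
θ = 32° = 0.558505 rad
V = θ·R_c·A = 0.558505·10.8020·233.7500 = 1410.203 mm³

Volume = 1410.203 mm³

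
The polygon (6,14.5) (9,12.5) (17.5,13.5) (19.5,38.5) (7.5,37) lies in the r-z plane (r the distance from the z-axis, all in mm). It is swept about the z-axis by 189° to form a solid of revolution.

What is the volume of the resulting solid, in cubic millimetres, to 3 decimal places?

Profile (r,z), 5 vertices: (6,14.5) (9,12.5) (17.5,13.5) (19.5,38.5) (7.5,37)
edge 0: (6,14.5)→(9,12.5)  cross = 6·12.5 − 9·14.5 = -55.5000; (r_i+r_j)·cross = 15·-55.5000 = -832.5000
edge 1: (9,12.5)→(17.5,13.5)  cross = 9·13.5 − 17.5·12.5 = -97.2500; (r_i+r_j)·cross = 26.5·-97.2500 = -2577.1250
edge 2: (17.5,13.5)→(19.5,38.5)  cross = 17.5·38.5 − 19.5·13.5 = 410.5000; (r_i+r_j)·cross = 37·410.5000 = 15188.5000
edge 3: (19.5,38.5)→(7.5,37)  cross = 19.5·37 − 7.5·38.5 = 432.7500; (r_i+r_j)·cross = 27·432.7500 = 11684.2500
edge 4: (7.5,37)→(6,14.5)  cross = 7.5·14.5 − 6·37 = -113.2500; (r_i+r_j)·cross = 13.5·-113.2500 = -1528.8750
Σcross = 577.2500 → A = |Σcross|/2 = 288.6250 mm²
Σ(r_i+r_j)·cross = 21934.2500 → first moment M = |Σ|/6 = 3655.7083
R_c = M/A = 3655.7083/288.6250 = 12.6659 mm
θ = 189° = 3.298672 rad
V = θ·R_c·A = 3.298672·12.6659·288.6250 = 12058.984 mm³

Volume = 12058.984 mm³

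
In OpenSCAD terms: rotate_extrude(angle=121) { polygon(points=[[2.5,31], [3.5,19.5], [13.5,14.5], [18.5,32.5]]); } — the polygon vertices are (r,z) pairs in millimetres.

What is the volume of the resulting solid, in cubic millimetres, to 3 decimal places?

Profile (r,z), 4 vertices: (2.5,31) (3.5,19.5) (13.5,14.5) (18.5,32.5)
edge 0: (2.5,31)→(3.5,19.5)  cross = 2.5·19.5 − 3.5·31 = -59.7500; (r_i+r_j)·cross = 6·-59.7500 = -358.5000
edge 1: (3.5,19.5)→(13.5,14.5)  cross = 3.5·14.5 − 13.5·19.5 = -212.5000; (r_i+r_j)·cross = 17·-212.5000 = -3612.5000
edge 2: (13.5,14.5)→(18.5,32.5)  cross = 13.5·32.5 − 18.5·14.5 = 170.5000; (r_i+r_j)·cross = 32·170.5000 = 5456.0000
edge 3: (18.5,32.5)→(2.5,31)  cross = 18.5·31 − 2.5·32.5 = 492.2500; (r_i+r_j)·cross = 21·492.2500 = 10337.2500
Σcross = 390.5000 → A = |Σcross|/2 = 195.2500 mm²
Σ(r_i+r_j)·cross = 11822.2500 → first moment M = |Σ|/6 = 1970.3750
R_c = M/A = 1970.3750/195.2500 = 10.0915 mm
θ = 121° = 2.111848 rad
V = θ·R_c·A = 2.111848·10.0915·195.2500 = 4161.133 mm³

Volume = 4161.133 mm³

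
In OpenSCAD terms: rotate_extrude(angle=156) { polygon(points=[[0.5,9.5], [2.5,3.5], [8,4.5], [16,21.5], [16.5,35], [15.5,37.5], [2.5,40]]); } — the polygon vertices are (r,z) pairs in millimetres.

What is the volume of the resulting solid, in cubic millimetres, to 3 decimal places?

Volume = 9417.186 mm³

Profile (r,z), 7 vertices: (0.5,9.5) (2.5,3.5) (8,4.5) (16,21.5) (16.5,35) (15.5,37.5) (2.5,40)
edge 0: (0.5,9.5)→(2.5,3.5)  cross = 0.5·3.5 − 2.5·9.5 = -22.0000; (r_i+r_j)·cross = 3·-22.0000 = -66.0000
edge 1: (2.5,3.5)→(8,4.5)  cross = 2.5·4.5 − 8·3.5 = -16.7500; (r_i+r_j)·cross = 10.5·-16.7500 = -175.8750
edge 2: (8,4.5)→(16,21.5)  cross = 8·21.5 − 16·4.5 = 100.0000; (r_i+r_j)·cross = 24·100.0000 = 2400.0000
edge 3: (16,21.5)→(16.5,35)  cross = 16·35 − 16.5·21.5 = 205.2500; (r_i+r_j)·cross = 32.5·205.2500 = 6670.6250
edge 4: (16.5,35)→(15.5,37.5)  cross = 16.5·37.5 − 15.5·35 = 76.2500; (r_i+r_j)·cross = 32·76.2500 = 2440.0000
edge 5: (15.5,37.5)→(2.5,40)  cross = 15.5·40 − 2.5·37.5 = 526.2500; (r_i+r_j)·cross = 18·526.2500 = 9472.5000
edge 6: (2.5,40)→(0.5,9.5)  cross = 2.5·9.5 − 0.5·40 = 3.7500; (r_i+r_j)·cross = 3·3.7500 = 11.2500
Σcross = 872.7500 → A = |Σcross|/2 = 436.3750 mm²
Σ(r_i+r_j)·cross = 20752.5000 → first moment M = |Σ|/6 = 3458.7500
R_c = M/A = 3458.7500/436.3750 = 7.9261 mm
θ = 156° = 2.722714 rad
V = θ·R_c·A = 2.722714·7.9261·436.3750 = 9417.186 mm³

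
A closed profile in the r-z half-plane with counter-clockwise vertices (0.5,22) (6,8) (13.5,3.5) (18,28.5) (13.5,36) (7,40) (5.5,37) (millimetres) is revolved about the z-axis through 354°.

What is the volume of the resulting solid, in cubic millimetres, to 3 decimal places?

Volume = 23586.807 mm³

Profile (r,z), 7 vertices: (0.5,22) (6,8) (13.5,3.5) (18,28.5) (13.5,36) (7,40) (5.5,37)
edge 0: (0.5,22)→(6,8)  cross = 0.5·8 − 6·22 = -128.0000; (r_i+r_j)·cross = 6.5·-128.0000 = -832.0000
edge 1: (6,8)→(13.5,3.5)  cross = 6·3.5 − 13.5·8 = -87.0000; (r_i+r_j)·cross = 19.5·-87.0000 = -1696.5000
edge 2: (13.5,3.5)→(18,28.5)  cross = 13.5·28.5 − 18·3.5 = 321.7500; (r_i+r_j)·cross = 31.5·321.7500 = 10135.1250
edge 3: (18,28.5)→(13.5,36)  cross = 18·36 − 13.5·28.5 = 263.2500; (r_i+r_j)·cross = 31.5·263.2500 = 8292.3750
edge 4: (13.5,36)→(7,40)  cross = 13.5·40 − 7·36 = 288.0000; (r_i+r_j)·cross = 20.5·288.0000 = 5904.0000
edge 5: (7,40)→(5.5,37)  cross = 7·37 − 5.5·40 = 39.0000; (r_i+r_j)·cross = 12.5·39.0000 = 487.5000
edge 6: (5.5,37)→(0.5,22)  cross = 5.5·22 − 0.5·37 = 102.5000; (r_i+r_j)·cross = 6·102.5000 = 615.0000
Σcross = 799.5000 → A = |Σcross|/2 = 399.7500 mm²
Σ(r_i+r_j)·cross = 22905.5000 → first moment M = |Σ|/6 = 3817.5833
R_c = M/A = 3817.5833/399.7500 = 9.5499 mm
θ = 354° = 6.178466 rad
V = θ·R_c·A = 6.178466·9.5499·399.7500 = 23586.807 mm³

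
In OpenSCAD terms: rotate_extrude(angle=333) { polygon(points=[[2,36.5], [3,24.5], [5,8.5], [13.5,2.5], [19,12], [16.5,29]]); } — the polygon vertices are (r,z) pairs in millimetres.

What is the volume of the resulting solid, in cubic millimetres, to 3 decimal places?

Profile (r,z), 6 vertices: (2,36.5) (3,24.5) (5,8.5) (13.5,2.5) (19,12) (16.5,29)
edge 0: (2,36.5)→(3,24.5)  cross = 2·24.5 − 3·36.5 = -60.5000; (r_i+r_j)·cross = 5·-60.5000 = -302.5000
edge 1: (3,24.5)→(5,8.5)  cross = 3·8.5 − 5·24.5 = -97.0000; (r_i+r_j)·cross = 8·-97.0000 = -776.0000
edge 2: (5,8.5)→(13.5,2.5)  cross = 5·2.5 − 13.5·8.5 = -102.2500; (r_i+r_j)·cross = 18.5·-102.2500 = -1891.6250
edge 3: (13.5,2.5)→(19,12)  cross = 13.5·12 − 19·2.5 = 114.5000; (r_i+r_j)·cross = 32.5·114.5000 = 3721.2500
edge 4: (19,12)→(16.5,29)  cross = 19·29 − 16.5·12 = 353.0000; (r_i+r_j)·cross = 35.5·353.0000 = 12531.5000
edge 5: (16.5,29)→(2,36.5)  cross = 16.5·36.5 − 2·29 = 544.2500; (r_i+r_j)·cross = 18.5·544.2500 = 10068.6250
Σcross = 752.0000 → A = |Σcross|/2 = 376.0000 mm²
Σ(r_i+r_j)·cross = 23351.2500 → first moment M = |Σ|/6 = 3891.8750
R_c = M/A = 3891.8750/376.0000 = 10.3507 mm
θ = 333° = 5.811946 rad
V = θ·R_c·A = 5.811946·10.3507·376.0000 = 22619.369 mm³

Volume = 22619.369 mm³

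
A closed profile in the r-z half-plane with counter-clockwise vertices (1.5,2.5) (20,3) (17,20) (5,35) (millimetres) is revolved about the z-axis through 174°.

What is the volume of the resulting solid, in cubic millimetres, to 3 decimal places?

Profile (r,z), 4 vertices: (1.5,2.5) (20,3) (17,20) (5,35)
edge 0: (1.5,2.5)→(20,3)  cross = 1.5·3 − 20·2.5 = -45.5000; (r_i+r_j)·cross = 21.5·-45.5000 = -978.2500
edge 1: (20,3)→(17,20)  cross = 20·20 − 17·3 = 349.0000; (r_i+r_j)·cross = 37·349.0000 = 12913.0000
edge 2: (17,20)→(5,35)  cross = 17·35 − 5·20 = 495.0000; (r_i+r_j)·cross = 22·495.0000 = 10890.0000
edge 3: (5,35)→(1.5,2.5)  cross = 5·2.5 − 1.5·35 = -40.0000; (r_i+r_j)·cross = 6.5·-40.0000 = -260.0000
Σcross = 758.5000 → A = |Σcross|/2 = 379.2500 mm²
Σ(r_i+r_j)·cross = 22564.7500 → first moment M = |Σ|/6 = 3760.7917
R_c = M/A = 3760.7917/379.2500 = 9.9164 mm
θ = 174° = 3.036873 rad
V = θ·R_c·A = 3.036873·9.9164·379.2500 = 11421.046 mm³

Volume = 11421.046 mm³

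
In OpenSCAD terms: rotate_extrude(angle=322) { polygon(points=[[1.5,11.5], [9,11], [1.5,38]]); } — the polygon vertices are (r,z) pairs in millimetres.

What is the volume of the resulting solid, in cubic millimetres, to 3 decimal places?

Profile (r,z), 3 vertices: (1.5,11.5) (9,11) (1.5,38)
edge 0: (1.5,11.5)→(9,11)  cross = 1.5·11 − 9·11.5 = -87.0000; (r_i+r_j)·cross = 10.5·-87.0000 = -913.5000
edge 1: (9,11)→(1.5,38)  cross = 9·38 − 1.5·11 = 325.5000; (r_i+r_j)·cross = 10.5·325.5000 = 3417.7500
edge 2: (1.5,38)→(1.5,11.5)  cross = 1.5·11.5 − 1.5·38 = -39.7500; (r_i+r_j)·cross = 3·-39.7500 = -119.2500
Σcross = 198.7500 → A = |Σcross|/2 = 99.3750 mm²
Σ(r_i+r_j)·cross = 2385.0000 → first moment M = |Σ|/6 = 397.5000
R_c = M/A = 397.5000/99.3750 = 4.0000 mm
θ = 322° = 5.619960 rad
V = θ·R_c·A = 5.619960·4.0000·99.3750 = 2233.934 mm³

Volume = 2233.934 mm³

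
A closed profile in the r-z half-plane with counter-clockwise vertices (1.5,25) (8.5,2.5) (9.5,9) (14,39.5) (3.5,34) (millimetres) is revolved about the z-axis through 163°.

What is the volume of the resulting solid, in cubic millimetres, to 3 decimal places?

Volume = 5126.723 mm³

Profile (r,z), 5 vertices: (1.5,25) (8.5,2.5) (9.5,9) (14,39.5) (3.5,34)
edge 0: (1.5,25)→(8.5,2.5)  cross = 1.5·2.5 − 8.5·25 = -208.7500; (r_i+r_j)·cross = 10·-208.7500 = -2087.5000
edge 1: (8.5,2.5)→(9.5,9)  cross = 8.5·9 − 9.5·2.5 = 52.7500; (r_i+r_j)·cross = 18·52.7500 = 949.5000
edge 2: (9.5,9)→(14,39.5)  cross = 9.5·39.5 − 14·9 = 249.2500; (r_i+r_j)·cross = 23.5·249.2500 = 5857.3750
edge 3: (14,39.5)→(3.5,34)  cross = 14·34 − 3.5·39.5 = 337.7500; (r_i+r_j)·cross = 17.5·337.7500 = 5910.6250
edge 4: (3.5,34)→(1.5,25)  cross = 3.5·25 − 1.5·34 = 36.5000; (r_i+r_j)·cross = 5·36.5000 = 182.5000
Σcross = 467.5000 → A = |Σcross|/2 = 233.7500 mm²
Σ(r_i+r_j)·cross = 10812.5000 → first moment M = |Σ|/6 = 1802.0833
R_c = M/A = 1802.0833/233.7500 = 7.7094 mm
θ = 163° = 2.844887 rad
V = θ·R_c·A = 2.844887·7.7094·233.7500 = 5126.723 mm³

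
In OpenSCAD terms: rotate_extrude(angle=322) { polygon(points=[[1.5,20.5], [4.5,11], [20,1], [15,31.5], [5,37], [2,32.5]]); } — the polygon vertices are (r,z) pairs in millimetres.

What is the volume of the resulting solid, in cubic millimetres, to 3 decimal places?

Profile (r,z), 6 vertices: (1.5,20.5) (4.5,11) (20,1) (15,31.5) (5,37) (2,32.5)
edge 0: (1.5,20.5)→(4.5,11)  cross = 1.5·11 − 4.5·20.5 = -75.7500; (r_i+r_j)·cross = 6·-75.7500 = -454.5000
edge 1: (4.5,11)→(20,1)  cross = 4.5·1 − 20·11 = -215.5000; (r_i+r_j)·cross = 24.5·-215.5000 = -5279.7500
edge 2: (20,1)→(15,31.5)  cross = 20·31.5 − 15·1 = 615.0000; (r_i+r_j)·cross = 35·615.0000 = 21525.0000
edge 3: (15,31.5)→(5,37)  cross = 15·37 − 5·31.5 = 397.5000; (r_i+r_j)·cross = 20·397.5000 = 7950.0000
edge 4: (5,37)→(2,32.5)  cross = 5·32.5 − 2·37 = 88.5000; (r_i+r_j)·cross = 7·88.5000 = 619.5000
edge 5: (2,32.5)→(1.5,20.5)  cross = 2·20.5 − 1.5·32.5 = -7.7500; (r_i+r_j)·cross = 3.5·-7.7500 = -27.1250
Σcross = 802.0000 → A = |Σcross|/2 = 401.0000 mm²
Σ(r_i+r_j)·cross = 24333.1250 → first moment M = |Σ|/6 = 4055.5208
R_c = M/A = 4055.5208/401.0000 = 10.1135 mm
θ = 322° = 5.619960 rad
V = θ·R_c·A = 5.619960·10.1135·401.0000 = 22791.866 mm³

Volume = 22791.866 mm³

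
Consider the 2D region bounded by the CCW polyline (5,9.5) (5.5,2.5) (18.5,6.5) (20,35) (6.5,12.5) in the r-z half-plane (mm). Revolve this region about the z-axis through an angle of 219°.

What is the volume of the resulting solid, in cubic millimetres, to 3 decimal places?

Profile (r,z), 5 vertices: (5,9.5) (5.5,2.5) (18.5,6.5) (20,35) (6.5,12.5)
edge 0: (5,9.5)→(5.5,2.5)  cross = 5·2.5 − 5.5·9.5 = -39.7500; (r_i+r_j)·cross = 10.5·-39.7500 = -417.3750
edge 1: (5.5,2.5)→(18.5,6.5)  cross = 5.5·6.5 − 18.5·2.5 = -10.5000; (r_i+r_j)·cross = 24·-10.5000 = -252.0000
edge 2: (18.5,6.5)→(20,35)  cross = 18.5·35 − 20·6.5 = 517.5000; (r_i+r_j)·cross = 38.5·517.5000 = 19923.7500
edge 3: (20,35)→(6.5,12.5)  cross = 20·12.5 − 6.5·35 = 22.5000; (r_i+r_j)·cross = 26.5·22.5000 = 596.2500
edge 4: (6.5,12.5)→(5,9.5)  cross = 6.5·9.5 − 5·12.5 = -0.7500; (r_i+r_j)·cross = 11.5·-0.7500 = -8.6250
Σcross = 489.0000 → A = |Σcross|/2 = 244.5000 mm²
Σ(r_i+r_j)·cross = 19842.0000 → first moment M = |Σ|/6 = 3307.0000
R_c = M/A = 3307.0000/244.5000 = 13.5256 mm
θ = 219° = 3.822271 rad
V = θ·R_c·A = 3.822271·13.5256·244.5000 = 12640.250 mm³

Volume = 12640.250 mm³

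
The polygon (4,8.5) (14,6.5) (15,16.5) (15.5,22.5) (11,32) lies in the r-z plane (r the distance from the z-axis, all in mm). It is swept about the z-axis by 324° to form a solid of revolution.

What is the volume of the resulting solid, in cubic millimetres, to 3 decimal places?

Profile (r,z), 5 vertices: (4,8.5) (14,6.5) (15,16.5) (15.5,22.5) (11,32)
edge 0: (4,8.5)→(14,6.5)  cross = 4·6.5 − 14·8.5 = -93.0000; (r_i+r_j)·cross = 18·-93.0000 = -1674.0000
edge 1: (14,6.5)→(15,16.5)  cross = 14·16.5 − 15·6.5 = 133.5000; (r_i+r_j)·cross = 29·133.5000 = 3871.5000
edge 2: (15,16.5)→(15.5,22.5)  cross = 15·22.5 − 15.5·16.5 = 81.7500; (r_i+r_j)·cross = 30.5·81.7500 = 2493.3750
edge 3: (15.5,22.5)→(11,32)  cross = 15.5·32 − 11·22.5 = 248.5000; (r_i+r_j)·cross = 26.5·248.5000 = 6585.2500
edge 4: (11,32)→(4,8.5)  cross = 11·8.5 − 4·32 = -34.5000; (r_i+r_j)·cross = 15·-34.5000 = -517.5000
Σcross = 336.2500 → A = |Σcross|/2 = 168.1250 mm²
Σ(r_i+r_j)·cross = 10758.6250 → first moment M = |Σ|/6 = 1793.1042
R_c = M/A = 1793.1042/168.1250 = 10.6653 mm
θ = 324° = 5.654867 rad
V = θ·R_c·A = 5.654867·10.6653·168.1250 = 10139.765 mm³

Volume = 10139.765 mm³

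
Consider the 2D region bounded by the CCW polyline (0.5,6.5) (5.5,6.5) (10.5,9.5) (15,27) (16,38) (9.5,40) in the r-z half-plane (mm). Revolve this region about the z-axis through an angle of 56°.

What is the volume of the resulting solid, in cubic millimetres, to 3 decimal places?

Volume = 2436.049 mm³

Profile (r,z), 6 vertices: (0.5,6.5) (5.5,6.5) (10.5,9.5) (15,27) (16,38) (9.5,40)
edge 0: (0.5,6.5)→(5.5,6.5)  cross = 0.5·6.5 − 5.5·6.5 = -32.5000; (r_i+r_j)·cross = 6·-32.5000 = -195.0000
edge 1: (5.5,6.5)→(10.5,9.5)  cross = 5.5·9.5 − 10.5·6.5 = -16.0000; (r_i+r_j)·cross = 16·-16.0000 = -256.0000
edge 2: (10.5,9.5)→(15,27)  cross = 10.5·27 − 15·9.5 = 141.0000; (r_i+r_j)·cross = 25.5·141.0000 = 3595.5000
edge 3: (15,27)→(16,38)  cross = 15·38 − 16·27 = 138.0000; (r_i+r_j)·cross = 31·138.0000 = 4278.0000
edge 4: (16,38)→(9.5,40)  cross = 16·40 − 9.5·38 = 279.0000; (r_i+r_j)·cross = 25.5·279.0000 = 7114.5000
edge 5: (9.5,40)→(0.5,6.5)  cross = 9.5·6.5 − 0.5·40 = 41.7500; (r_i+r_j)·cross = 10·41.7500 = 417.5000
Σcross = 551.2500 → A = |Σcross|/2 = 275.6250 mm²
Σ(r_i+r_j)·cross = 14954.5000 → first moment M = |Σ|/6 = 2492.4167
R_c = M/A = 2492.4167/275.6250 = 9.0428 mm
θ = 56° = 0.977384 rad
V = θ·R_c·A = 0.977384·9.0428·275.6250 = 2436.049 mm³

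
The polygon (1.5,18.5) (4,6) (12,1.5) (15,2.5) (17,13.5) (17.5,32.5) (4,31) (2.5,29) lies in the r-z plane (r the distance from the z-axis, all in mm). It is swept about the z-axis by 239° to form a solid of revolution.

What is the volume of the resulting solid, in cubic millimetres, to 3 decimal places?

Profile (r,z), 8 vertices: (1.5,18.5) (4,6) (12,1.5) (15,2.5) (17,13.5) (17.5,32.5) (4,31) (2.5,29)
edge 0: (1.5,18.5)→(4,6)  cross = 1.5·6 − 4·18.5 = -65.0000; (r_i+r_j)·cross = 5.5·-65.0000 = -357.5000
edge 1: (4,6)→(12,1.5)  cross = 4·1.5 − 12·6 = -66.0000; (r_i+r_j)·cross = 16·-66.0000 = -1056.0000
edge 2: (12,1.5)→(15,2.5)  cross = 12·2.5 − 15·1.5 = 7.5000; (r_i+r_j)·cross = 27·7.5000 = 202.5000
edge 3: (15,2.5)→(17,13.5)  cross = 15·13.5 − 17·2.5 = 160.0000; (r_i+r_j)·cross = 32·160.0000 = 5120.0000
edge 4: (17,13.5)→(17.5,32.5)  cross = 17·32.5 − 17.5·13.5 = 316.2500; (r_i+r_j)·cross = 34.5·316.2500 = 10910.6250
edge 5: (17.5,32.5)→(4,31)  cross = 17.5·31 − 4·32.5 = 412.5000; (r_i+r_j)·cross = 21.5·412.5000 = 8868.7500
edge 6: (4,31)→(2.5,29)  cross = 4·29 − 2.5·31 = 38.5000; (r_i+r_j)·cross = 6.5·38.5000 = 250.2500
edge 7: (2.5,29)→(1.5,18.5)  cross = 2.5·18.5 − 1.5·29 = 2.7500; (r_i+r_j)·cross = 4·2.7500 = 11.0000
Σcross = 806.5000 → A = |Σcross|/2 = 403.2500 mm²
Σ(r_i+r_j)·cross = 23949.6250 → first moment M = |Σ|/6 = 3991.6042
R_c = M/A = 3991.6042/403.2500 = 9.8986 mm
θ = 239° = 4.171337 rad
V = θ·R_c·A = 4.171337·9.8986·403.2500 = 16650.326 mm³

Volume = 16650.326 mm³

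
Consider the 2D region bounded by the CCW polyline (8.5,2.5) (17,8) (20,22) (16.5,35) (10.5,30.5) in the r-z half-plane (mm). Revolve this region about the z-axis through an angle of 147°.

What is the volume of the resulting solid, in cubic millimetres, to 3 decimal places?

Volume = 8597.867 mm³

Profile (r,z), 5 vertices: (8.5,2.5) (17,8) (20,22) (16.5,35) (10.5,30.5)
edge 0: (8.5,2.5)→(17,8)  cross = 8.5·8 − 17·2.5 = 25.5000; (r_i+r_j)·cross = 25.5·25.5000 = 650.2500
edge 1: (17,8)→(20,22)  cross = 17·22 − 20·8 = 214.0000; (r_i+r_j)·cross = 37·214.0000 = 7918.0000
edge 2: (20,22)→(16.5,35)  cross = 20·35 − 16.5·22 = 337.0000; (r_i+r_j)·cross = 36.5·337.0000 = 12300.5000
edge 3: (16.5,35)→(10.5,30.5)  cross = 16.5·30.5 − 10.5·35 = 135.7500; (r_i+r_j)·cross = 27·135.7500 = 3665.2500
edge 4: (10.5,30.5)→(8.5,2.5)  cross = 10.5·2.5 − 8.5·30.5 = -233.0000; (r_i+r_j)·cross = 19·-233.0000 = -4427.0000
Σcross = 479.2500 → A = |Σcross|/2 = 239.6250 mm²
Σ(r_i+r_j)·cross = 20107.0000 → first moment M = |Σ|/6 = 3351.1667
R_c = M/A = 3351.1667/239.6250 = 13.9850 mm
θ = 147° = 2.565634 rad
V = θ·R_c·A = 2.565634·13.9850·239.6250 = 8597.867 mm³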